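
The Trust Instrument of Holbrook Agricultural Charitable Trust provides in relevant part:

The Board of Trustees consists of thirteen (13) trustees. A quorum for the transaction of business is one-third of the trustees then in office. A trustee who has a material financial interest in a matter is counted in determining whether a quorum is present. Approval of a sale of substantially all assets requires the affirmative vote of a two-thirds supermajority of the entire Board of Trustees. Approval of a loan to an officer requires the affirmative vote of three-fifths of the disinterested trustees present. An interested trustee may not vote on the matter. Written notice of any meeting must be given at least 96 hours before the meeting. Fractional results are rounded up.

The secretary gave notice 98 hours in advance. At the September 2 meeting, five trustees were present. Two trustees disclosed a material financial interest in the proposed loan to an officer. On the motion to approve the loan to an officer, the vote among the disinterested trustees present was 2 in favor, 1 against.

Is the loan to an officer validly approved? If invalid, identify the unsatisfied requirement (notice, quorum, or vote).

Notice: 98 hours given; 96 required (98 ≥ 96). Satisfied.
Quorum: 5 present (interested trustees count toward quorum); quorum is 5. Satisfied.
Vote: the loan to an officer requires three-fifths of the disinterested trustees present (5 − 2 = 3). 3/5 of 3 = 1.80, rounded up to 2, so 2 affirmative votes are needed; 2 voted in favor. Satisfied.

Valid — all requirements satisfied.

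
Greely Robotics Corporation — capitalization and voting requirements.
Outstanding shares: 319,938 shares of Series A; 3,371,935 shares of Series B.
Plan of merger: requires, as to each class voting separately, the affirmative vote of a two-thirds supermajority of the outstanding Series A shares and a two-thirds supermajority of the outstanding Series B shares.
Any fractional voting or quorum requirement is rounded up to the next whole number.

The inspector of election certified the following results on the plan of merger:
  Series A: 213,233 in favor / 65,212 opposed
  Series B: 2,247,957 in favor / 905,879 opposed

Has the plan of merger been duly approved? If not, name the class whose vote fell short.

Series A: 2/3 of 319938 = 213292; 213,292 required, 213,233 in favor — not approved.
Series B: 2/3 of 3371935 = 2247956.67, rounded up to 2247957; 2,247,957 required, 2,247,957 in favor — approved.

Not approved — the Series A shares did not give the required vote.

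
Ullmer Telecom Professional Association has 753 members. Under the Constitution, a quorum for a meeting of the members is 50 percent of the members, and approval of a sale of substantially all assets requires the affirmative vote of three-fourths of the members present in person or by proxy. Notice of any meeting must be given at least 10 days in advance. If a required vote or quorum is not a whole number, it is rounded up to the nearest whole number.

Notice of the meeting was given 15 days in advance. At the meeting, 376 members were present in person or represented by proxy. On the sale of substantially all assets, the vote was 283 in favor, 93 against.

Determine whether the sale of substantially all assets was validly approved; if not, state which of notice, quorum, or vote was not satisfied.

Notice: 15 days given; 10 required. Satisfied.
Quorum: 50% of 753 = 376.50, rounded up to 377; 376 present. Not satisfied.
Vote: requires three-fourths of those present (376); 3/4 of 376 = 282, so 282 needed; 283 in favor. Satisfied.

Invalid — quorum requirement not satisfied.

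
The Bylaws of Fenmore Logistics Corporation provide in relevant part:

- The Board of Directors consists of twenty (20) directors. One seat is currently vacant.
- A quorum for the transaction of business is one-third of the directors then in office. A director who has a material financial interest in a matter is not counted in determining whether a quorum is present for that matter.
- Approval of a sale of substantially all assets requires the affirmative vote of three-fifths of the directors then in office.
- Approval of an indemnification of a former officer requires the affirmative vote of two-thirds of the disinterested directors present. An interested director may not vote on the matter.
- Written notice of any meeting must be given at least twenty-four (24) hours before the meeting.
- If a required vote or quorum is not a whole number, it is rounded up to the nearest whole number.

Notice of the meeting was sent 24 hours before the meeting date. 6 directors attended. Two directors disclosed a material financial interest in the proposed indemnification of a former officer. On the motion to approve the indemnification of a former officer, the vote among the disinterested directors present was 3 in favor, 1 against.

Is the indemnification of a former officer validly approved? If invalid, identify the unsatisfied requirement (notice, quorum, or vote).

Invalid — quorum requirement not satisfied.

Notice: 24 hours given; 24 required (24 ≥ 24). Satisfied.
Quorum: 6 present, but the 2 interested directors do not count, leaving 4. Quorum is 7. Not satisfied.
Vote: the indemnification of a former officer requires two-thirds of the disinterested directors present (6 − 2 = 4). 2/3 of 4 = 2.67, rounded up to 3, so 3 affirmative votes are needed; 3 voted in favor. Satisfied. (Moot — without a quorum no business can be validly transacted.)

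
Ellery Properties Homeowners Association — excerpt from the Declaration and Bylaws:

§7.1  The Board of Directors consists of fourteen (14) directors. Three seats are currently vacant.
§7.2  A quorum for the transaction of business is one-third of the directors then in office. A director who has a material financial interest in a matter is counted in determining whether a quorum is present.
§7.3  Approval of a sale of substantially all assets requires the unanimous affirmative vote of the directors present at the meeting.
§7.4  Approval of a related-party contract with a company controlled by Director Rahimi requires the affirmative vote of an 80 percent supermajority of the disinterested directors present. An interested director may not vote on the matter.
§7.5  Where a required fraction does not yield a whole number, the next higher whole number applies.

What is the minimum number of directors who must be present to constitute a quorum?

4

1/3 of 11 = 3.67, rounded up to 4.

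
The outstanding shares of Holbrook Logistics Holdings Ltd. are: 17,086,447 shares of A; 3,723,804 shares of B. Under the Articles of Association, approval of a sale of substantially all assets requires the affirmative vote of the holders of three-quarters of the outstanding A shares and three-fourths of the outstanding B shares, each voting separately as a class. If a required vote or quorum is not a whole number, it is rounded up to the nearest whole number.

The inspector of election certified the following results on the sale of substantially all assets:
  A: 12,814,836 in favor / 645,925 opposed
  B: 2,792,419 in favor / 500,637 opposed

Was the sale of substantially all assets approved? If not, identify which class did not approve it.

Not approved — the B shares did not give the required vote.

A: 3/4 of 17086447 = 12814835.25, rounded up to 12814836; 12,814,836 required, 12,814,836 in favor — approved.
B: 3/4 of 3723804 = 2792853; 2,792,853 required, 2,792,419 in favor — not approved.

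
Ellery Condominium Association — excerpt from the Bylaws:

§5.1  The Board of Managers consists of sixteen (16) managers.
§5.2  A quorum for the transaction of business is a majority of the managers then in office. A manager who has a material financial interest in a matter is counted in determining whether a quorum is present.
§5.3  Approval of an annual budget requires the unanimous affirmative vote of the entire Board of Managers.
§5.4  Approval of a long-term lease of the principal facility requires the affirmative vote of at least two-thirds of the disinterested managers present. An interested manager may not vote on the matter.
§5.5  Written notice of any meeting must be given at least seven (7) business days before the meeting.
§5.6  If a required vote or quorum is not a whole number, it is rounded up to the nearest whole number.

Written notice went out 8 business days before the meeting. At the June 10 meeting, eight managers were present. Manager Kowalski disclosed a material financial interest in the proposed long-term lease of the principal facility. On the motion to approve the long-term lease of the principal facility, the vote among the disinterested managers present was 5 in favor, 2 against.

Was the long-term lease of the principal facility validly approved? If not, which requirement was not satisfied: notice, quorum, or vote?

Invalid — quorum requirement not satisfied.

Notice: 8 business days given; 7 required (8 ≥ 7). Satisfied.
Quorum: 8 present (interested managers count toward quorum); quorum is 9. Not satisfied.
Vote: the long-term lease of the principal facility requires two-thirds of the disinterested managers present (8 − 1 = 7). 2/3 of 7 = 4.67, rounded up to 5, so 5 affirmative votes are needed; 5 voted in favor. Satisfied. (Moot — without a quorum no business can be validly transacted.)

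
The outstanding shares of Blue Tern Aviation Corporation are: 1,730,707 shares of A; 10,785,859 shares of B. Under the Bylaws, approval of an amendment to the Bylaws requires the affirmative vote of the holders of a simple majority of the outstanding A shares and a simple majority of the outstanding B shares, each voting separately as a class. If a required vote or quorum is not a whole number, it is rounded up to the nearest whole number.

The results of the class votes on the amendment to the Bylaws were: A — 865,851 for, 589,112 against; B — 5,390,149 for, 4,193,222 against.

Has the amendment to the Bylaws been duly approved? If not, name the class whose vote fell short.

Not approved — the B shares did not give the required vote.

A: a majority of 1730707 is 865354; 865,354 required, 865,851 in favor — approved.
B: a majority of 10785859 is 5392930; 5,392,930 required, 5,390,149 in favor — not approved.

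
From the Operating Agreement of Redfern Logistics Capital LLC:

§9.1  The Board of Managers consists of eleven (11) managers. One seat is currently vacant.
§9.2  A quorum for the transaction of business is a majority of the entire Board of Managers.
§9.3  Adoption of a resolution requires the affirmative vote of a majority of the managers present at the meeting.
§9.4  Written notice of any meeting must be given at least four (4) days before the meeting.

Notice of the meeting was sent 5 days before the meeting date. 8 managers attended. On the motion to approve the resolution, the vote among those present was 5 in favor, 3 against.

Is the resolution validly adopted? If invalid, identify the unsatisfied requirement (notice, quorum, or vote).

Valid — all requirements satisfied.

Notice: 5 days given; 4 required (5 ≥ 4). Satisfied.
Quorum: 8 present; quorum is 6. Satisfied.
Vote: the resolution requires a majority of the managers present (8). A majority of 8 is 5, so 5 affirmative votes are needed; 5 voted in favor. Satisfied.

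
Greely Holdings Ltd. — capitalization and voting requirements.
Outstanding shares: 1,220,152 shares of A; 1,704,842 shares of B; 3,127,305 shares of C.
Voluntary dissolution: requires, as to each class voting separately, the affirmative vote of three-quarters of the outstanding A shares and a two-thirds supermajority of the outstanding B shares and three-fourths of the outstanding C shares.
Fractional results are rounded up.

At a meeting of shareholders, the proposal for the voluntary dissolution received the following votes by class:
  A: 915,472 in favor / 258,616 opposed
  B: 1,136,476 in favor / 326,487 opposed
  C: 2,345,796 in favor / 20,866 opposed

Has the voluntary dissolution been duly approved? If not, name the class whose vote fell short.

A: 3/4 of 1220152 = 915114; 915,114 required, 915,472 in favor — approved.
B: 2/3 of 1704842 = 1136561.33, rounded up to 1136562; 1,136,562 required, 1,136,476 in favor — not approved.
C: 3/4 of 3127305 = 2345478.75, rounded up to 2345479; 2,345,479 required, 2,345,796 in favor — approved.

Not approved — the B shares did not give the required vote.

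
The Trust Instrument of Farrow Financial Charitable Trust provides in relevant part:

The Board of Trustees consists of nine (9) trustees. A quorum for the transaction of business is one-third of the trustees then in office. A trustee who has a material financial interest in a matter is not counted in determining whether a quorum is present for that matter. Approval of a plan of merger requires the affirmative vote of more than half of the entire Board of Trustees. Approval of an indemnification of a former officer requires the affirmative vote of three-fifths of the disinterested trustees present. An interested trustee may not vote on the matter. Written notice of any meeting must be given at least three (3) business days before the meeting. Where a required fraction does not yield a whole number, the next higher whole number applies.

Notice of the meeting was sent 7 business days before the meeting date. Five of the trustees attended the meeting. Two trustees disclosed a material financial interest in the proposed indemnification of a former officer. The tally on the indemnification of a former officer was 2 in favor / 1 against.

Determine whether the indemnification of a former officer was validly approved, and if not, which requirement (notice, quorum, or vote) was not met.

Valid — all requirements satisfied.

Notice: 7 business days given; 3 required (7 ≥ 3). Satisfied.
Quorum: 5 present, but the 2 interested trustees do not count, leaving 3. Quorum is 3. Satisfied.
Vote: the indemnification of a former officer requires three-fifths of the disinterested trustees present (5 − 2 = 3). 3/5 of 3 = 1.80, rounded up to 2, so 2 affirmative votes are needed; 2 voted in favor. Satisfied.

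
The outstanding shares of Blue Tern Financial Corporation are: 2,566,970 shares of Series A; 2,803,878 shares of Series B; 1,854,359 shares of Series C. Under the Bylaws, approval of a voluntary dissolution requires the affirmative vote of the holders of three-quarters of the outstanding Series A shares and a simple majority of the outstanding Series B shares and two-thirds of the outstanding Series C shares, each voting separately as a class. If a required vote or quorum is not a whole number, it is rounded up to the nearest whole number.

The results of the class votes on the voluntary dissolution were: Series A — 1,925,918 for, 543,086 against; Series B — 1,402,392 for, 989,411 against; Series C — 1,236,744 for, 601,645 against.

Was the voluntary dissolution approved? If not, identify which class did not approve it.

Approved — every class gave the required vote.

Series A: 3/4 of 2566970 = 1925227.50, rounded up to 1925228; 1,925,228 required, 1,925,918 in favor — approved.
Series B: a majority of 2803878 is 1401940; 1,401,940 required, 1,402,392 in favor — approved.
Series C: 2/3 of 1854359 = 1236239.33, rounded up to 1236240; 1,236,240 required, 1,236,744 in favor — approved.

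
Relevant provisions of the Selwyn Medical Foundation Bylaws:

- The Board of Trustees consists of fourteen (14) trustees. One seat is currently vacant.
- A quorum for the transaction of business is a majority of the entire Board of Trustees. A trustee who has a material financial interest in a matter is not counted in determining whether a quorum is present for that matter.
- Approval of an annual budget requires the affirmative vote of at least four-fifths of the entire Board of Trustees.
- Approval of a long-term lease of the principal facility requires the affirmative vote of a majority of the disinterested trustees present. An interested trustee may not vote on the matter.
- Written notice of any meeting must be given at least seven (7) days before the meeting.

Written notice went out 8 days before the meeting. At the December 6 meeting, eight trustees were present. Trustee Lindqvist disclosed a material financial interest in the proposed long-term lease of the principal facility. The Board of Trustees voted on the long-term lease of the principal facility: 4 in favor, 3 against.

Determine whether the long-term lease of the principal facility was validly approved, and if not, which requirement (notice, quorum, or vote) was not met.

Invalid — quorum requirement not satisfied.

Notice: 8 days given; 7 required (8 ≥ 7). Satisfied.
Quorum: 8 present, but the 1 interested trustee does not count, leaving 7. Quorum is 8. Not satisfied.
Vote: the long-term lease of the principal facility requires a majority of the disinterested trustees present (8 − 1 = 7). A majority of 7 is 4, so 4 affirmative votes are needed; 4 voted in favor. Satisfied. (Moot — without a quorum no business can be validly transacted.)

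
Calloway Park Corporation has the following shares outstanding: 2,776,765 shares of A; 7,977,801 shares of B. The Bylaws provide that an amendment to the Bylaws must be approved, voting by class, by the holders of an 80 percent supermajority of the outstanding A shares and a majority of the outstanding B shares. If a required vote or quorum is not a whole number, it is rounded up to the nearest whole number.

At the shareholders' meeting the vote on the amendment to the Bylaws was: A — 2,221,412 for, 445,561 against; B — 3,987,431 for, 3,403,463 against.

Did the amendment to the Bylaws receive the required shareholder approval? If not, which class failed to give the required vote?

A: 4/5 of 2776765 = 2221412; 2,221,412 required, 2,221,412 in favor — approved.
B: a majority of 7977801 is 3988901; 3,988,901 required, 3,987,431 in favor — not approved.

Not approved — the B shares did not give the required vote.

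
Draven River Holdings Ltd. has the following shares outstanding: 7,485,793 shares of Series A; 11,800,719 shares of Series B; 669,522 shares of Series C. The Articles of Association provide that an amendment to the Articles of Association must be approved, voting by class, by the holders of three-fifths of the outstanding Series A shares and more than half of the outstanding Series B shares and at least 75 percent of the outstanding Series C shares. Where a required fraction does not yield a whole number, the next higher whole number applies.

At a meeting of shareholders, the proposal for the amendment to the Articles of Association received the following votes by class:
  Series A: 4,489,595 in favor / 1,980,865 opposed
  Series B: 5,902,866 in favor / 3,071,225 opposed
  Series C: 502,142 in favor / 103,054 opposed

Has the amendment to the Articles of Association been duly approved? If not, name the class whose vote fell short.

Series A: 3/5 of 7485793 = 4491475.80, rounded up to 4491476; 4,491,476 required, 4,489,595 in favor — not approved.
Series B: a majority of 11800719 is 5900360; 5,900,360 required, 5,902,866 in favor — approved.
Series C: 3/4 of 669522 = 502141.50, rounded up to 502142; 502,142 required, 502,142 in favor — approved.

Not approved — the Series A shares did not give the required vote.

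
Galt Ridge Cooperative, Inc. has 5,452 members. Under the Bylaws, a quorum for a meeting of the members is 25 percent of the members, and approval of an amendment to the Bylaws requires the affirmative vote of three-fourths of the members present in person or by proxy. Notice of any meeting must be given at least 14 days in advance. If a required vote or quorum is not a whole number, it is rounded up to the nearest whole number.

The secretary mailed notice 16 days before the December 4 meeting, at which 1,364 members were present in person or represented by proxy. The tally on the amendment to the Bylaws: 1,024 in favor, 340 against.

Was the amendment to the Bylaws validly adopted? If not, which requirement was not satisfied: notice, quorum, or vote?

Valid — all requirements satisfied.

Notice: 16 days given; 14 required. Satisfied.
Quorum: 25% of 5,452 = 1,363; 1,364 present. Satisfied.
Vote: requires three-fourths of those present (1,364); 3/4 of 1364 = 1023, so 1,023 needed; 1,024 in favor. Satisfied.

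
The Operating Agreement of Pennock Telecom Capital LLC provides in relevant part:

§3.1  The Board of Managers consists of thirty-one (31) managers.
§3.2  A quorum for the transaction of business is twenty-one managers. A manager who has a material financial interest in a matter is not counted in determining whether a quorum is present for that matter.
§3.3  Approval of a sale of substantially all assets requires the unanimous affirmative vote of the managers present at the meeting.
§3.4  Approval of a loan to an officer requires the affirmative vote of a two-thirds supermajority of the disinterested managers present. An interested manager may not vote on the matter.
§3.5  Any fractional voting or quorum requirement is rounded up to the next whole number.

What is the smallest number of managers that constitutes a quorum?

21

The quorum is fixed at 21.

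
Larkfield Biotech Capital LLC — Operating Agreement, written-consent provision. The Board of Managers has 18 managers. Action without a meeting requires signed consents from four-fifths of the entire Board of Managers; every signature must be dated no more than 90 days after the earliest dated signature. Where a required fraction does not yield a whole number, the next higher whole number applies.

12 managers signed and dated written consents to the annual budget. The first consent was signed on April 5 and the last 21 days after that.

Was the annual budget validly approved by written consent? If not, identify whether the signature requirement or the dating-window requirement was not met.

Signatures required: four-fifths of 18 — 4/5 of 18 = 14.40, rounded up to 15, so 15 needed; 12 signed. Insufficient.
Dating window: the latest signature is 21 days after the earliest; the limit is 90 days. Within the window.

Not effective — insufficient signatures.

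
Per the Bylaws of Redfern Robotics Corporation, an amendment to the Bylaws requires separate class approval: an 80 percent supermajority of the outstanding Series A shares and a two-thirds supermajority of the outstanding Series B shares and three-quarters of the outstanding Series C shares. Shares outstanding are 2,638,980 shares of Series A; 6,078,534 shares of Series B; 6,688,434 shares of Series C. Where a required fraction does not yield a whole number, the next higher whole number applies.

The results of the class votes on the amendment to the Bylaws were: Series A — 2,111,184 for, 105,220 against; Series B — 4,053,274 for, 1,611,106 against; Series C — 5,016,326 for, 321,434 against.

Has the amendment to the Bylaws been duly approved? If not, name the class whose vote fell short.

Series A: 4/5 of 2638980 = 2111184; 2,111,184 required, 2,111,184 in favor — approved.
Series B: 2/3 of 6078534 = 4052356; 4,052,356 required, 4,053,274 in favor — approved.
Series C: 3/4 of 6688434 = 5016325.50, rounded up to 5016326; 5,016,326 required, 5,016,326 in favor — approved.

Approved — every class gave the required vote.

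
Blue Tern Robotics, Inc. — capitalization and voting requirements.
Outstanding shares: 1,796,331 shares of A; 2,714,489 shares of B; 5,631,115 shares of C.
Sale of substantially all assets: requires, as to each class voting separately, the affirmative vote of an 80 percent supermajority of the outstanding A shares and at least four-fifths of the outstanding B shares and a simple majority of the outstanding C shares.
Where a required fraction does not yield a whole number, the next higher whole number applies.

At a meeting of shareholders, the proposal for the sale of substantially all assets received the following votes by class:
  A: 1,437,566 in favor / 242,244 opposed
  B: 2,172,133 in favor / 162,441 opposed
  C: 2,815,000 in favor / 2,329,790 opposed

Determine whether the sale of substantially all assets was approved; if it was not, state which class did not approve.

A: 4/5 of 1796331 = 1437064.80, rounded up to 1437065; 1,437,065 required, 1,437,566 in favor — approved.
B: 4/5 of 2714489 = 2171591.20, rounded up to 2171592; 2,171,592 required, 2,172,133 in favor — approved.
C: a majority of 5631115 is 2815558; 2,815,558 required, 2,815,000 in favor — not approved.

Not approved — the C shares did not give the required vote.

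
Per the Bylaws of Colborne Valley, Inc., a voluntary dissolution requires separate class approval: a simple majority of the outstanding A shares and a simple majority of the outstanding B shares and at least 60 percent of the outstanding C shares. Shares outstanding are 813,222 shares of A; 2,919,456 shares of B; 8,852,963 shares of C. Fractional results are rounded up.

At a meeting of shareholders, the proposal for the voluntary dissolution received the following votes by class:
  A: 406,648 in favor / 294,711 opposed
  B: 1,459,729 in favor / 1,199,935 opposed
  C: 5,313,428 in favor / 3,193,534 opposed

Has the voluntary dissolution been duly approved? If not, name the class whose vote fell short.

A: a majority of 813222 is 406612; 406,612 required, 406,648 in favor — approved.
B: a majority of 2919456 is 1459729; 1,459,729 required, 1,459,729 in favor — approved.
C: 3/5 of 8852963 = 5311777.80, rounded up to 5311778; 5,311,778 required, 5,313,428 in favor — approved.

Approved — every class gave the required vote.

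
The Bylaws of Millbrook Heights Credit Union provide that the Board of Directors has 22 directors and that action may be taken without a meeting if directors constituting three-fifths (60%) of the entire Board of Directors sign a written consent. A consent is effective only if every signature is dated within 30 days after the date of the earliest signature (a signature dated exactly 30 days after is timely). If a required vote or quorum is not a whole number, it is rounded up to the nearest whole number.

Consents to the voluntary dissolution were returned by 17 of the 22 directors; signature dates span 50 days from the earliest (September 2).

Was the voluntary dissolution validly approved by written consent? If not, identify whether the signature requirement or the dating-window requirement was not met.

Signatures required: three-fifths (60%) of 22 — 3/5 of 22 = 13.20, rounded up to 14, so 14 needed; 17 signed. Sufficient.
Dating window: the latest signature is 50 days after the earliest; the limit is 30 days. Outside the window.

Not effective — dating-window requirement not satisfied.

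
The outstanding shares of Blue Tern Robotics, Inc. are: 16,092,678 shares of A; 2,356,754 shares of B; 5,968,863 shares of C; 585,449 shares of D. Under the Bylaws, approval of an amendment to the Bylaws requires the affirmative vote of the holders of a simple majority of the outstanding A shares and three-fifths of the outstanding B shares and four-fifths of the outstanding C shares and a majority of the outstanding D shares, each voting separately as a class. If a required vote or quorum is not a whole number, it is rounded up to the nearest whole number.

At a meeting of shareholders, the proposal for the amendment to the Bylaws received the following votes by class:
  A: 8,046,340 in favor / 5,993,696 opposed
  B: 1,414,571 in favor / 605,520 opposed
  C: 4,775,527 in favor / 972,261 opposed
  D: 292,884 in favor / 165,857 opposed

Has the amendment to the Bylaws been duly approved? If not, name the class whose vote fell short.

Approved — every class gave the required vote.

A: a majority of 16092678 is 8046340; 8,046,340 required, 8,046,340 in favor — approved.
B: 3/5 of 2356754 = 1414052.40, rounded up to 1414053; 1,414,053 required, 1,414,571 in favor — approved.
C: 4/5 of 5968863 = 4775090.40, rounded up to 4775091; 4,775,091 required, 4,775,527 in favor — approved.
D: a majority of 585449 is 292725; 292,725 required, 292,884 in favor — approved.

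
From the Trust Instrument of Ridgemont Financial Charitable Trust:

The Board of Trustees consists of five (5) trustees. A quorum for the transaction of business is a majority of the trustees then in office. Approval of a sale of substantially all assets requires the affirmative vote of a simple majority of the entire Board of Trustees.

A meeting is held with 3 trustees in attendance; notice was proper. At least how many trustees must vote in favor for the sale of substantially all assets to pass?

The sale of substantially all assets requires a majority of the entire Board of Trustees (5).
A majority of 5 is 3.

3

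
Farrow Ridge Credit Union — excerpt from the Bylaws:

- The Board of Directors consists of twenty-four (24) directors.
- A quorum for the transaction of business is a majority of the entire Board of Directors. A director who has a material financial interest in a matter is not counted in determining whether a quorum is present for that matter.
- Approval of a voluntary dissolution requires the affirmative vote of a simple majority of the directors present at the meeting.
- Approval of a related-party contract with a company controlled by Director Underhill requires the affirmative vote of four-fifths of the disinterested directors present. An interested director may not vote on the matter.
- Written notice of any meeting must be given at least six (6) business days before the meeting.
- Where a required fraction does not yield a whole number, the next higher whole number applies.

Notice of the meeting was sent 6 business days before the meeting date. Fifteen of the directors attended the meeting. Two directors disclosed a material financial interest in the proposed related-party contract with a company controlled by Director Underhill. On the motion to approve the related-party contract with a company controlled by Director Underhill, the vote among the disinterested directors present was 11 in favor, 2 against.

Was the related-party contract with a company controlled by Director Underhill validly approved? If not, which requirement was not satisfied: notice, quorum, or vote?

Valid — all requirements satisfied.

Notice: 6 business days given; 6 required (6 ≥ 6). Satisfied.
Quorum: 15 present, but the 2 interested directors do not count, leaving 13. Quorum is 13. Satisfied.
Vote: the related-party contract with a company controlled by Director Underhill requires four-fifths of the disinterested directors present (15 − 2 = 13). 4/5 of 13 = 10.40, rounded up to 11, so 11 affirmative votes are needed; 11 voted in favor. Satisfied.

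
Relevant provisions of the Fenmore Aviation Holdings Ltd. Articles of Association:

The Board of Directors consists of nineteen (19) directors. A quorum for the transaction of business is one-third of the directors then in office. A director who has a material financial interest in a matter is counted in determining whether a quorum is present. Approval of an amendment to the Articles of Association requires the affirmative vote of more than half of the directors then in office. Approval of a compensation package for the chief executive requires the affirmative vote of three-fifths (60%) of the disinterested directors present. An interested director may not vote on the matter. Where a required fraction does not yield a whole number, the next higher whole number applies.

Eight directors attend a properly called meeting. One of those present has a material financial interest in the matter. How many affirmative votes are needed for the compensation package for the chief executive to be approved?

The compensation package for the chief executive requires three-fifths of the disinterested directors present (8 − 1 = 7).
3/5 of 7 = 4.20, rounded up to 5.

5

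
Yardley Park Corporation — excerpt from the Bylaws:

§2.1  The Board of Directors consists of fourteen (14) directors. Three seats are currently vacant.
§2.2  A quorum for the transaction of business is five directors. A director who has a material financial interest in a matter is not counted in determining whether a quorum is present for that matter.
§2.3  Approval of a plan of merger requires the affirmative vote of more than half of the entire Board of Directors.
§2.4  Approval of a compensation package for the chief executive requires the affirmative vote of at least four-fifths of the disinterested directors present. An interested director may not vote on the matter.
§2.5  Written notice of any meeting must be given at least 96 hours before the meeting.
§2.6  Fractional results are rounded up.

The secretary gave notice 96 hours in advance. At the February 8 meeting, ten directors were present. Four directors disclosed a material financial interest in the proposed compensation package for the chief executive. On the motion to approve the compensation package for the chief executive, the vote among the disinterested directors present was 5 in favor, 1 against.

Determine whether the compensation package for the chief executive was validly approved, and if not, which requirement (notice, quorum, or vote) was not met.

Notice: 96 hours given; 96 required (96 ≥ 96). Satisfied.
Quorum: 10 present, but the 4 interested directors do not count, leaving 6. Quorum is 5. Satisfied.
Vote: the compensation package for the chief executive requires four-fifths of the disinterested directors present (10 − 4 = 6). 4/5 of 6 = 4.80, rounded up to 5, so 5 affirmative votes are needed; 5 voted in favor. Satisfied.

Valid — all requirements satisfied.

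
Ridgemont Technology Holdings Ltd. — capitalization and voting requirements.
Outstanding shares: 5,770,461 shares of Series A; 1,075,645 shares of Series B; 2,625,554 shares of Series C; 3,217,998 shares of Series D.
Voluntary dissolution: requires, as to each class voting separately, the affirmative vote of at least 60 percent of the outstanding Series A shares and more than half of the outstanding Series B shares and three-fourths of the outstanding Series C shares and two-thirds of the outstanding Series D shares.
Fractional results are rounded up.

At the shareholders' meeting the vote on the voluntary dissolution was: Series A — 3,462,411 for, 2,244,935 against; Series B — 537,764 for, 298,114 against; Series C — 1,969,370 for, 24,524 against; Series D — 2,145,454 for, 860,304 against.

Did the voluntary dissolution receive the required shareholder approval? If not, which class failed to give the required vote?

Not approved — the Series B shares did not give the required vote.

Series A: 3/5 of 5770461 = 3462276.60, rounded up to 3462277; 3,462,277 required, 3,462,411 in favor — approved.
Series B: a majority of 1075645 is 537823; 537,823 required, 537,764 in favor — not approved.
Series C: 3/4 of 2625554 = 1969165.50, rounded up to 1969166; 1,969,166 required, 1,969,370 in favor — approved.
Series D: 2/3 of 3217998 = 2145332; 2,145,332 required, 2,145,454 in favor — approved.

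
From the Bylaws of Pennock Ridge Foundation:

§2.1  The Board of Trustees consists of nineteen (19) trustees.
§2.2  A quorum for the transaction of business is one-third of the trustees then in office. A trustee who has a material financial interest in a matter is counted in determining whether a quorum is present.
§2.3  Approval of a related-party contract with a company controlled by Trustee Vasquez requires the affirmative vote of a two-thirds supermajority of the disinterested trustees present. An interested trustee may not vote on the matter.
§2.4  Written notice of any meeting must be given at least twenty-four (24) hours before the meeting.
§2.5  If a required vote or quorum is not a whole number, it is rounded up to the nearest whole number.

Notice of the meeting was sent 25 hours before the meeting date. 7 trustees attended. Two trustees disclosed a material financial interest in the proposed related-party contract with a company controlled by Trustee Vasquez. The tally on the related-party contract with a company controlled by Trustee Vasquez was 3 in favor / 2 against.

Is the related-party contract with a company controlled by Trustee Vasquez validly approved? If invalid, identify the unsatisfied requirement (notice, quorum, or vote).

Notice: 25 hours given; 24 required (25 ≥ 24). Satisfied.
Quorum: 7 present (interested trustees count toward quorum); quorum is 7. Satisfied.
Vote: the related-party contract with a company controlled by Trustee Vasquez requires two-thirds of the disinterested trustees present (7 − 2 = 5). 2/3 of 5 = 3.33, rounded up to 4, so 4 affirmative votes are needed; 3 voted in favor. Not satisfied.

Invalid — vote requirement not satisfied.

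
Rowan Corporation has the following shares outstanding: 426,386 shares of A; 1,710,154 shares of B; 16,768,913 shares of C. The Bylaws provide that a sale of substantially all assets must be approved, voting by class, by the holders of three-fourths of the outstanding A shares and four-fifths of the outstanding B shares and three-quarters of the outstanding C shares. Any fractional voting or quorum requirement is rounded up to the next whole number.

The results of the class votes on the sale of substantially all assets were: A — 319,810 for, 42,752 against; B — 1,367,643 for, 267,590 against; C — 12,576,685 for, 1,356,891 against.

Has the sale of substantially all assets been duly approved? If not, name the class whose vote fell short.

A: 3/4 of 426386 = 319789.50, rounded up to 319790; 319,790 required, 319,810 in favor — approved.
B: 4/5 of 1710154 = 1368123.20, rounded up to 1368124; 1,368,124 required, 1,367,643 in favor — not approved.
C: 3/4 of 16768913 = 12576684.75, rounded up to 12576685; 12,576,685 required, 12,576,685 in favor — approved.

Not approved — the B shares did not give the required vote.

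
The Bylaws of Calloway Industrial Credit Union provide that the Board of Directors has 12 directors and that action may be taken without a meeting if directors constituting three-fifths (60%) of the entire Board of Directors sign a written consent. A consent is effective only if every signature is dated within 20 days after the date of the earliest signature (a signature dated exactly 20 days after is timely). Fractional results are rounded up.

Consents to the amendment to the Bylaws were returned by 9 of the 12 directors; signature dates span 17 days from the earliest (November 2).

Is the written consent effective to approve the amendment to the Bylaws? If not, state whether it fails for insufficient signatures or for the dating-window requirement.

Signatures required: three-fifths (60%) of 12 — 3/5 of 12 = 7.20, rounded up to 8, so 8 needed; 9 signed. Sufficient.
Dating window: the latest signature is 17 days after the earliest; the limit is 20 days. Within the window.

Effective — both the signature and dating-window requirements are satisfied.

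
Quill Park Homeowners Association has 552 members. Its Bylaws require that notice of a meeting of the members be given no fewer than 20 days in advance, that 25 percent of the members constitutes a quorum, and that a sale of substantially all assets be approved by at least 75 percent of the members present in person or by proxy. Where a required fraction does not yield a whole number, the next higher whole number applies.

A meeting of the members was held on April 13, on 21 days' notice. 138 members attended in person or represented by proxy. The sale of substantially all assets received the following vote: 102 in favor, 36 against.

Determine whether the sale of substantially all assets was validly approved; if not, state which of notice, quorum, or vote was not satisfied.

Notice: 21 days given; 20 required. Satisfied.
Quorum: 25% of 552 = 138; 138 present. Satisfied.
Vote: requires three-fourths of those present (138); 3/4 of 138 = 103.50, rounded up to 104, so 104 needed; 102 in favor. Not satisfied.

Invalid — vote requirement not satisfied.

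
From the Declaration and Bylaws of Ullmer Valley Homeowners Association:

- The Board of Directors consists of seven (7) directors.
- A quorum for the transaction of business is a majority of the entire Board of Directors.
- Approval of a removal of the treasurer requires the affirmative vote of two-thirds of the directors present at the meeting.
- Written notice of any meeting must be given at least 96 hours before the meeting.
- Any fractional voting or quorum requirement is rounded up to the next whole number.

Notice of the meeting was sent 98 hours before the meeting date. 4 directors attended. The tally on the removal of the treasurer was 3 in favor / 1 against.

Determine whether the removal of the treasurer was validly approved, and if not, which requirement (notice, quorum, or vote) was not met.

Notice: 98 hours given; 96 required (98 ≥ 96). Satisfied.
Quorum: 4 present; quorum is 4. Satisfied.
Vote: the removal of the treasurer requires two-thirds of the directors present (4). 2/3 of 4 = 2.67, rounded up to 3, so 3 affirmative votes are needed; 3 voted in favor. Satisfied.

Valid — all requirements satisfied.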